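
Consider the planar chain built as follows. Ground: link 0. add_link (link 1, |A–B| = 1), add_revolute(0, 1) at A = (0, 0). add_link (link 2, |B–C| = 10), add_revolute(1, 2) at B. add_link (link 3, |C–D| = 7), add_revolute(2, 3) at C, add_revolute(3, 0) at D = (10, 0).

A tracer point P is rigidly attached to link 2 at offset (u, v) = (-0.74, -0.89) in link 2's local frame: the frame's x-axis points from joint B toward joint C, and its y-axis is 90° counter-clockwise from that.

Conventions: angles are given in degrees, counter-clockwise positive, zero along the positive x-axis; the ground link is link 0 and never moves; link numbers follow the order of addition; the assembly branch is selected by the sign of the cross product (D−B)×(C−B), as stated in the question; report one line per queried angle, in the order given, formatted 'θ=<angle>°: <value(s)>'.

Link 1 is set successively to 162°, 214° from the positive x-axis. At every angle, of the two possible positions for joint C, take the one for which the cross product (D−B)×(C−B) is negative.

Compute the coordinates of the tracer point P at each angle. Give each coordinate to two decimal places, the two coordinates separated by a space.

A=(0,0), D=(10.00,0)
θ=162°: B = A + 1.00·(cos162°, sin162°) = (-0.9511, 0.3090)
θ=162°: |BD| = 10.9554
θ=162°: circle(B,10.00) ∩ circle(D,7.00): a=7.8053, h=6.2512
θ=162°:   candidates: C₊=(7.0275,6.3375) cross=68.484; C₋=(6.6748,-6.1598) cross=-68.484
θ=162°:   branch - wants cross < 0 → take C=(6.6748,-6.1598) (cross=-68.484)
θ=162°: ex = (C−B)/|BC| = (0.7626,-0.6469); ey = (0.6469,0.7626)
θ=162°: P = B + -0.74·ex + -0.89·ey = (-2.0911,0.1090)
θ=214°: B = A + 1.00·(cos214°, sin214°) = (-0.8290, -0.5592)
θ=214°: |BD| = 10.8435
θ=214°: circle(B,10.00) ∩ circle(D,7.00): a=7.7734, h=6.2908
θ=214°:   candidates: C₊=(6.6096,6.1241) cross=68.214; C₋=(7.2584,-6.4408) cross=-68.214
θ=214°:   branch - wants cross < 0 → take C=(7.2584,-6.4408) (cross=-68.214)
θ=214°: ex = (C−B)/|BC| = (0.8087,-0.5882); ey = (0.5882,0.8087)
θ=214°: P = B + -0.74·ex + -0.89·ey = (-1.9510,-0.8437)

θ=162°: -2.09 0.11
θ=214°: -1.95 -0.84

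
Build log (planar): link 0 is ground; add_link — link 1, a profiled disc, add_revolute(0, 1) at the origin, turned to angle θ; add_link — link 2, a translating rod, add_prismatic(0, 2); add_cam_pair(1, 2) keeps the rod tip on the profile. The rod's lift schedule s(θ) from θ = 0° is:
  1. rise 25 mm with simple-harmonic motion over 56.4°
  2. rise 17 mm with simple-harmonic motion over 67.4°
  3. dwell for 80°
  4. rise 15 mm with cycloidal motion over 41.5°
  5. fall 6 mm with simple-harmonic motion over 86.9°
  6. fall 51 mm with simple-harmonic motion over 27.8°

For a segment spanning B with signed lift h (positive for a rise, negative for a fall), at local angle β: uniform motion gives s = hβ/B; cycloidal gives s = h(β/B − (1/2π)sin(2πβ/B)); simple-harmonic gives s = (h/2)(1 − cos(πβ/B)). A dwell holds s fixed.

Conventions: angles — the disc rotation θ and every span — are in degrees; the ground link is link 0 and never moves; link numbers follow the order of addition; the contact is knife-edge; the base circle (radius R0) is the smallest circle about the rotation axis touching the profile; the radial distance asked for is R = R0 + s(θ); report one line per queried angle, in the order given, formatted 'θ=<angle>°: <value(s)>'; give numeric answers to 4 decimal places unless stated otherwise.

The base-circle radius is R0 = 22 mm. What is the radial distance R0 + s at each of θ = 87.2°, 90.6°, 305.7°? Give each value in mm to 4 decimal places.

seg 1 [0°–56.4°] simple-harmonic, h=25: full span → s += 25 → s = 25.0000
seg 2 [56.4°–123.8°] simple-harmonic, h=17: θ=87.2° here. β=30.8, B=67.4. 17/2·(1 − cos(π·0.4570)) = 7.3545 → s = 32.3545
seg 2 [56.4°–123.8°] simple-harmonic, h=17: θ=90.6° here. β=34.2, B=67.4. 17/2·(1 − cos(π·0.5074)) = 8.6981 → s = 33.6981
seg 2 [56.4°–123.8°] simple-harmonic, h=17: full span → s += 17 → s = 42.0000
seg 3 [123.8°–203.8°] dwell: s stays 42.0000
seg 4 [203.8°–245.3°] cycloidal, h=15: full span → s += 15 → s = 57.0000
seg 5 [245.3°–332.2°] simple-harmonic, h=-6: θ=305.7° here. β=60.4, B=86.9. -6/2·(1 − cos(π·0.6951)) = -4.7254 → s = 52.2746
θ=87.2°: R = R0 + s = 22 + 32.3545 = 54.3545
θ=90.6°: R = R0 + s = 22 + 33.6981 = 55.6981
θ=305.7°: R = R0 + s = 22 + 52.2746 = 74.2746

θ=87.2°: 54.3545
θ=90.6°: 55.6981
θ=305.7°: 74.2746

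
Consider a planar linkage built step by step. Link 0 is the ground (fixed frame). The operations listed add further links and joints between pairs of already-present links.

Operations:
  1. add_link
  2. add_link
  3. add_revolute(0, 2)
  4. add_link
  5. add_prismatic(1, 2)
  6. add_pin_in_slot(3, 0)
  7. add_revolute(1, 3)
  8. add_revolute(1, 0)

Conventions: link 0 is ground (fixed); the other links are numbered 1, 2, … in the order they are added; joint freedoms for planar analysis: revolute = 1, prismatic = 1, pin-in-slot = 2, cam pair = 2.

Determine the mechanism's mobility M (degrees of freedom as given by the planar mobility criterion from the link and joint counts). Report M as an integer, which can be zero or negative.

link 0 = ground. State L|J1|J2 = 1|0|0
+link1  2|0|0
+link2  3|0|0
R(0,2) f=1→J1  3|1|0
+link3  4|1|0
P(1,2) f=1→J1  4|2|0
PS(3,0) f=2→J2  4|2|1
R(1,3) f=1→J1  4|3|1
R(1,0) f=1→J1  4|4|1
M = 3(4−1)−2·4−1 = 9−8−1 = 0

M = 0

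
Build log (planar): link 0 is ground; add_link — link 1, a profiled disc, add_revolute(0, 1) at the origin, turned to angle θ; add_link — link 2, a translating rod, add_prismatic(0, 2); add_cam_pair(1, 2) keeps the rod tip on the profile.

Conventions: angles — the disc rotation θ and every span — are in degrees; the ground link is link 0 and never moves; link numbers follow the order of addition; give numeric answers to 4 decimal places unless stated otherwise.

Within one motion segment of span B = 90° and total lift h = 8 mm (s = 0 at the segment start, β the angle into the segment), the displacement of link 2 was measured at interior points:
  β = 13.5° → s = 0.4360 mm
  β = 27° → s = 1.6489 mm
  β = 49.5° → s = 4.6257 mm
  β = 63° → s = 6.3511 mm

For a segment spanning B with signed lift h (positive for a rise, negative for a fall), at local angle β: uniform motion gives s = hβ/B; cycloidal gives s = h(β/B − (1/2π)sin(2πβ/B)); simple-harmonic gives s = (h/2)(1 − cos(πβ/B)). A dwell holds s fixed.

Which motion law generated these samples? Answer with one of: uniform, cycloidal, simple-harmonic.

candidates at β/B = r: uniform s = h·r (linear in β); cycloidal s = h·(r − sin(2πr)/(2π)); simple-harmonic s = (h/2)(1 − cos(πr))
β=13.5°: printed 0.4360 | uniform 1.2000, cycloidal 0.1699, simple-harmonic 0.4360
β=27°: printed 1.6489 | uniform 2.4000, cycloidal 1.1891, simple-harmonic 1.6489
β=49.5°: printed 4.6257 | uniform 4.4000, cycloidal 4.7935, simple-harmonic 4.6257
β=63°: printed 6.3511 | uniform 5.6000, cycloidal 6.8109, simple-harmonic 6.3511
only one law matches every sample → simple-harmonic

simple-harmonic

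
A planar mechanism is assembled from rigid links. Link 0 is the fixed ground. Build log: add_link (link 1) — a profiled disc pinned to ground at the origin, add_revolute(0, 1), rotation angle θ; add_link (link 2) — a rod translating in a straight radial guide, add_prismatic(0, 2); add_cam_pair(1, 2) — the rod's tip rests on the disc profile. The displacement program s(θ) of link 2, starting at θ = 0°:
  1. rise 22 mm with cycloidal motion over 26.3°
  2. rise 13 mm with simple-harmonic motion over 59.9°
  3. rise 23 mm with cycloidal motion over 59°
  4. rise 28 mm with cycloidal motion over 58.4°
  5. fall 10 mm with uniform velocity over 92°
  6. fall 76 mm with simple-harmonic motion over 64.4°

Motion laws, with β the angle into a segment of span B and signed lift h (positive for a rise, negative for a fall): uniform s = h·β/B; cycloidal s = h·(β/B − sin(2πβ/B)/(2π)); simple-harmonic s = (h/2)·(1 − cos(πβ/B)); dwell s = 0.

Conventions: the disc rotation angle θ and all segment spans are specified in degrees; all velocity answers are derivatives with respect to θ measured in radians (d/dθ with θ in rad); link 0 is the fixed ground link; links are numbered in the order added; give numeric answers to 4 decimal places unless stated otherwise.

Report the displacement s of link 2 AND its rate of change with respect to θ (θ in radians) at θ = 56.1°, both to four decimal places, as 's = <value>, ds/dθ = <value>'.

seg 1 [0°–26.3°] cycloidal, h=22: full span → s += 22 → s = 22.0000
seg 2 [26.3°–86.2°] simple-harmonic, h=13: θ=56.1° here. β=29.8, B=59.9. 13/2·(1 − cos(π·0.4975)) = 6.4489 → s = 28.4489
velocity in seg [26.3°–86.2°] (simple-harmonic), θ in radians: β = 29.8° = 0.5201 rad, B = 59.9° = 1.0455 rad; ds/dθ = (πh/(2B)) sin(πβ/B) = (π·13/(2·1.0455)) sin(π·0.4975) = 19.531950 mm/rad

s = 28.4489, ds/dθ = 19.5319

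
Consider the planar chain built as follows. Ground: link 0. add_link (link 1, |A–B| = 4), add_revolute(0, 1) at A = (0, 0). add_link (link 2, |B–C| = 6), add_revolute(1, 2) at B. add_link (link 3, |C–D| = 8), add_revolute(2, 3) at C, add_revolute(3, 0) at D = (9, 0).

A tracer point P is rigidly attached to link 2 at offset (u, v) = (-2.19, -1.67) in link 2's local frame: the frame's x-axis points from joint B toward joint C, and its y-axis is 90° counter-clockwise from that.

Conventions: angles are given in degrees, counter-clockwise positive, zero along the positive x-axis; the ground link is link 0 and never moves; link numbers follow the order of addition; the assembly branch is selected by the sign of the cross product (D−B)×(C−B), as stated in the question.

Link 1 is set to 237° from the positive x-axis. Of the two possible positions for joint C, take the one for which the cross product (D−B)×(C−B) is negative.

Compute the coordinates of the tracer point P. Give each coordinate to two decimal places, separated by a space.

A=(0,0), D=(9.00,0)
B = A + 4.00·(cos237°, sin237°) = (-2.1786, -3.3547)
|BD| = 11.6711
circle(B,6.00) ∩ circle(D,8.00): a=4.6360, h=3.8089
  candidates: C₊=(1.1670,1.6260) cross=44.454; C₋=(3.3566,-5.6703) cross=-44.454
  branch - wants cross < 0 → take C=(3.3566,-5.6703) (cross=-44.454)
ex = (C−B)/|BC| = (0.9225,-0.3859); ey = (0.3859,0.9225)
P = B + -2.19·ex + -1.67·ey = (-4.8434,-4.0501)

-4.84 -4.05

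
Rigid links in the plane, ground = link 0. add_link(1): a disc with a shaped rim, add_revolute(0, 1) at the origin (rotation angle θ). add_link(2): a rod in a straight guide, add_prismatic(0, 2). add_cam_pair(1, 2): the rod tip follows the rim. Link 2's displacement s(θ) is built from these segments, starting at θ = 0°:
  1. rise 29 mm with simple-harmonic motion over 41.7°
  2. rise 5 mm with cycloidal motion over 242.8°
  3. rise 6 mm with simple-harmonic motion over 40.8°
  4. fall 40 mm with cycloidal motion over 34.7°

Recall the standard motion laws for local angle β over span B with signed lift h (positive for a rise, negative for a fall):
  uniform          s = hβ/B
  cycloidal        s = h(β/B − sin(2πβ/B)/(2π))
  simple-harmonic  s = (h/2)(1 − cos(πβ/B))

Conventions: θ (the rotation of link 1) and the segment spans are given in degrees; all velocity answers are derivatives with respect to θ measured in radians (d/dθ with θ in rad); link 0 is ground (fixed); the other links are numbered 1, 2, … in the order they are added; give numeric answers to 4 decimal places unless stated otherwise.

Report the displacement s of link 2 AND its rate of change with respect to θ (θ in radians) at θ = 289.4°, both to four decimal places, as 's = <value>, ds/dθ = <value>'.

segment 1 (0° to 41.7°, simple-harmonic, h = 29) is passed completely: s = 0.0000 + (29) = 29.0000
segment 2 (41.7° to 284.5°, cycloidal, h = 5) is passed completely: s = 29.0000 + (5) = 34.0000
θ = 289.4° falls in segment 3 (284.5° to 325.3°, simple-harmonic, h = 6): β = 289.4 − 284.5 = 4.9°, B = 40.8°; Δs = 6/2·(1 − cos(π·0.1201)) = 0.2110; s = 34.0000 + 0.2110 = 34.2110
velocity in seg [284.5°–325.3°] (simple-harmonic), θ in radians: β = 4.9° = 0.0855 rad, B = 40.8° = 0.7121 rad; ds/dθ = (πh/(2B)) sin(πβ/B) = (π·6/(2·0.7121)) sin(π·0.1201) = 4.876027 mm/rad

s = 34.2110, ds/dθ = 4.8760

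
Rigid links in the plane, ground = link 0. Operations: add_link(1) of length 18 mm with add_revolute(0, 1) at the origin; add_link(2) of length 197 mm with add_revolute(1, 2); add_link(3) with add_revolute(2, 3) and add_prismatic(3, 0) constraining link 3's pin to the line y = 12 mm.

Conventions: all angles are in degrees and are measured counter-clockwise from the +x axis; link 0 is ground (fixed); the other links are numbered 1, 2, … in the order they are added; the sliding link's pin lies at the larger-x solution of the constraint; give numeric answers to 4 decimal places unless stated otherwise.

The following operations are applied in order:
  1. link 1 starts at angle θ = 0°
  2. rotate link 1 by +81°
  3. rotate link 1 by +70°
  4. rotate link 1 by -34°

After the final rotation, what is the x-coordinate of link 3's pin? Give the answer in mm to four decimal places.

geometry: r = 18 mm, L = 197 mm, e = 12 mm; θ starts at 0°
rotate link 1 by +81°: θ ← 0° +81° = 81°
rotate link 1 by +70°: θ ← 81° +70° = 151°
rotate link 1 by -34°: θ ← 151° -34° = 117°
crank pin P = (r cos θ, r sin θ) = (-8.171829, 16.038117)
h = r sin θ − e = 16.038117 − 12 = 4.038117
x = r cos θ + √(L² − h²) = -8.171829 + 196.958609 = 188.786780

188.7868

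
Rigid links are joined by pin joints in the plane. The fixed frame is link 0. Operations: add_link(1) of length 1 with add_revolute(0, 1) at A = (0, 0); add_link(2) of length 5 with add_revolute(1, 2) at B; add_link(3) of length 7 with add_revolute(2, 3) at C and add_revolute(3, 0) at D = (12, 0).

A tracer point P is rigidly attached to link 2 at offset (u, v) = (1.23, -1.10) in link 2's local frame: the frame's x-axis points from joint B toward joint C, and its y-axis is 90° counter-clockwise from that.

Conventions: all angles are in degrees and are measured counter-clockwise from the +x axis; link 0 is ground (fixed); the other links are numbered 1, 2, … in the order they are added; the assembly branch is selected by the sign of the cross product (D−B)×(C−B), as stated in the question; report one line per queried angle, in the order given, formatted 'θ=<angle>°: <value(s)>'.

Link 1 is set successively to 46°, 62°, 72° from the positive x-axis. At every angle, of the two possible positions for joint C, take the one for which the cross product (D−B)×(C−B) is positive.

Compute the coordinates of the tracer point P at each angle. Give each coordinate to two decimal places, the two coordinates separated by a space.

A=(0,0), D=(12.00,0)
θ=46°: B = A + 1.00·(cos46°, sin46°) = (0.6947, 0.7193)
θ=46°: |BD| = 11.3282
θ=46°: circle(B,5.00) ∩ circle(D,7.00): a=4.6048, h=1.9483
θ=46°:   candidates: C₊=(5.4139,2.3713) cross=22.071; C₋=(5.1664,-1.5174) cross=-22.071
θ=46°:   branch + wants cross > 0 → take C=(5.4139,2.3713) (cross=22.071)
θ=46°: ex = (C−B)/|BC| = (0.9438,0.3304); ey = (-0.3304,0.9438)
θ=46°: P = B + 1.23·ex + -1.10·ey = (2.2190,0.0875)
θ=62°: B = A + 1.00·(cos62°, sin62°) = (0.4695, 0.8829)
θ=62°: |BD| = 11.5643
θ=62°: circle(B,5.00) ∩ circle(D,7.00): a=4.7445, h=1.5780
θ=62°:   candidates: C₊=(5.3206,2.0941) cross=18.248; C₋=(5.0796,-1.0527) cross=-18.248
θ=62°:   branch + wants cross > 0 → take C=(5.3206,2.0941) (cross=18.248)
θ=62°: ex = (C−B)/|BC| = (0.9702,0.2422); ey = (-0.2422,0.9702)
θ=62°: P = B + 1.23·ex + -1.10·ey = (1.9293,0.1136)
θ=72°: B = A + 1.00·(cos72°, sin72°) = (0.3090, 0.9511)
θ=72°: |BD| = 11.7296
θ=72°: circle(B,5.00) ∩ circle(D,7.00): a=4.8417, h=1.2480
θ=72°:   candidates: C₊=(5.2360,1.8024) cross=14.638; C₋=(5.0336,-0.6854) cross=-14.638
θ=72°:   branch + wants cross > 0 → take C=(5.2360,1.8024) (cross=14.638)
θ=72°: ex = (C−B)/|BC| = (0.9854,0.1703); ey = (-0.1703,0.9854)
θ=72°: P = B + 1.23·ex + -1.10·ey = (1.7083,0.0765)

θ=46°: 2.22 0.09
θ=62°: 1.93 0.11
θ=72°: 1.71 0.08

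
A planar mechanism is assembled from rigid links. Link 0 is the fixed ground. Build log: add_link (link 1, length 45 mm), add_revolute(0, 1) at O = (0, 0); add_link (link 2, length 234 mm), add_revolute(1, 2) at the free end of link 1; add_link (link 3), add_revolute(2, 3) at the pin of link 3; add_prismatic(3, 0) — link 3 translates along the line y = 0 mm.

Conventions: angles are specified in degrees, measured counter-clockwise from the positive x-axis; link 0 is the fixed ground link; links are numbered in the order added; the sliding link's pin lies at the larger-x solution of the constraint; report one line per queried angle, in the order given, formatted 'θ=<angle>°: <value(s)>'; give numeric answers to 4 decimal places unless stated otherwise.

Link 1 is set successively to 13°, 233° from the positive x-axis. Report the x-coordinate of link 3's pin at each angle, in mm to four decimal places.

geometry: r = 45 mm, L = 234 mm, e = 0 mm
θ=13°: crank pin P = (r cos θ, r sin θ) = (43.846653, 10.122797)
θ=13°: h = r sin θ − e = 10.122797 − 0 = 10.122797
θ=13°: x = r cos θ + √(L² − h²) = 43.846653 + 233.780942 = 277.627595
θ=233°: crank pin P = (r cos θ, r sin θ) = (-27.081676, -35.938598)
θ=233°: h = r sin θ − e = -35.938598 − 0 = -35.938598
θ=233°: x = r cos θ + √(L² − h²) = -27.081676 + 231.223738 = 204.142062

θ=13°: 277.6276
θ=233°: 204.1421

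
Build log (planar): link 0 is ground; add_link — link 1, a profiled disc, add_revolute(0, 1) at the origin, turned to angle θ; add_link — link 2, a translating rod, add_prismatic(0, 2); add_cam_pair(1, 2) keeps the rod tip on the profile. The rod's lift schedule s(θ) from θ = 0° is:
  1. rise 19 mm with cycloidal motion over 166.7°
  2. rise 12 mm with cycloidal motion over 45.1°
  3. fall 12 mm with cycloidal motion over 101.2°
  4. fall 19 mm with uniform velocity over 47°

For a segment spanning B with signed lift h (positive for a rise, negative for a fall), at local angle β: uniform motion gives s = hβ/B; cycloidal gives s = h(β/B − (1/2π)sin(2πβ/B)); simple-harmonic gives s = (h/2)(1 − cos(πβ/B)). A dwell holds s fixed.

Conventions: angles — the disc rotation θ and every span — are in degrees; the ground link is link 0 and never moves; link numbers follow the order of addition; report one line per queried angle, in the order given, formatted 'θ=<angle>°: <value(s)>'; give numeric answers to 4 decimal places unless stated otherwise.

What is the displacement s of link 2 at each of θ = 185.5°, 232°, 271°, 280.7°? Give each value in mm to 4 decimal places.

seg 1 [0°–166.7°] cycloidal, h=19: full span → s += 19 → s = 19.0000
seg 2 [166.7°–211.8°] cycloidal, h=12: θ=185.5° here. β=18.8, B=45.1. 12·(0.4169 − sin(2π·0.4169)/(2π)) = 4.0492 → s = 23.0492
seg 2 [166.7°–211.8°] cycloidal, h=12: full span → s += 12 → s = 31.0000
seg 3 [211.8°–313°] cycloidal, h=-12: θ=232° here. β=20.2, B=101.2. -12·(0.1996 − sin(2π·0.1996)/(2π)) = -0.5803 → s = 30.4197
seg 3 [211.8°–313°] cycloidal, h=-12: θ=271° here. β=59.2, B=101.2. -12·(0.5850 − sin(2π·0.5850)/(2π)) = -7.9918 → s = 23.0082
seg 3 [211.8°–313°] cycloidal, h=-12: θ=280.7° here. β=68.9, B=101.2. -12·(0.6808 − sin(2π·0.6808)/(2π)) = -9.9023 → s = 21.0977

θ=185.5°: 23.0492
θ=232°: 30.4197
θ=271°: 23.0082
θ=280.7°: 21.0977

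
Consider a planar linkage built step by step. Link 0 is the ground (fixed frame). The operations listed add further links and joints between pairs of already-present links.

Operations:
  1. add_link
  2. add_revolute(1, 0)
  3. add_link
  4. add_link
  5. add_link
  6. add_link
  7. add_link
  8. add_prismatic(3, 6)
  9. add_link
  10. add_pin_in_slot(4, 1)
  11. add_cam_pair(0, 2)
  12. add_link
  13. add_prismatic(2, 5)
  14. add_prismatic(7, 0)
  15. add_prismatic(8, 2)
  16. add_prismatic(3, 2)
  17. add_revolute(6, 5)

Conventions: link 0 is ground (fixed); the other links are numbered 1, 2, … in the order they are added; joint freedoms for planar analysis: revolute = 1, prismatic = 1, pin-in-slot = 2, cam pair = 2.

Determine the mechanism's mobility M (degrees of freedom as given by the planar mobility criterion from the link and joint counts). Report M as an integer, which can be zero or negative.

L=1 J1=0 J2=0
add link → L=2 J1=0 J2=0
R@1,0 dof=1 J1 → L=2 J1=1 J2=0
add link → L=3 J1=1 J2=0
add link → L=4 J1=1 J2=0
add link → L=5 J1=1 J2=0
add link → L=6 J1=1 J2=0
add link → L=7 J1=1 J2=0
P@3,6 dof=1 J1 → L=7 J1=2 J2=0
add link → L=8 J1=2 J2=0
PS@4,1 dof=2 J2 → L=8 J1=2 J2=1
C@0,2 dof=2 J2 → L=8 J1=2 J2=2
add link → L=9 J1=2 J2=2
P@2,5 dof=1 J1 → L=9 J1=3 J2=2
P@7,0 dof=1 J1 → L=9 J1=4 J2=2
P@8,2 dof=1 J1 → L=9 J1=5 J2=2
P@3,2 dof=1 J1 → L=9 J1=6 J2=2
R@6,5 dof=1 J1 → L=9 J1=7 J2=2
M=3(L−1)−2J1−J2=3·8−2·7−2=8

M = 8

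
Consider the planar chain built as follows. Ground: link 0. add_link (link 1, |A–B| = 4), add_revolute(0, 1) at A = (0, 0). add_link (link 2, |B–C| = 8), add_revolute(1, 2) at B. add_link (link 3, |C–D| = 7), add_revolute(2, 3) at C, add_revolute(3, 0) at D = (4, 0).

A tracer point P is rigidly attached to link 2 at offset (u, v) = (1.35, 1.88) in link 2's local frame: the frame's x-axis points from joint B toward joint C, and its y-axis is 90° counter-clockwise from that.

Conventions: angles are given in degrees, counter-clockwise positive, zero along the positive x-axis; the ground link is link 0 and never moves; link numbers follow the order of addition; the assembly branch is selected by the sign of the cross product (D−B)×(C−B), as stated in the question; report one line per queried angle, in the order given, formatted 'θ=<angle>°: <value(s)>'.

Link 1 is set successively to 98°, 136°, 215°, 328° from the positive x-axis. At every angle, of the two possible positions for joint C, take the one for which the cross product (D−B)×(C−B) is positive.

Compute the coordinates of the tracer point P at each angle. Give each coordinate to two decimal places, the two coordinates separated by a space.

A=(0,0), D=(4.00,0)
θ=98°: B = A + 4.00·(cos98°, sin98°) = (-0.5567, 3.9611)
θ=98°: |BD| = 6.0377
θ=98°: circle(B,8.00) ∩ circle(D,7.00): a=4.2610, h=6.7708
θ=98°:   candidates: C₊=(7.1012,6.2756) cross=40.880; C₋=(-1.7829,-3.9444) cross=-40.880
θ=98°:   branch + wants cross > 0 → take C=(7.1012,6.2756) (cross=40.880)
θ=98°: ex = (C−B)/|BC| = (0.9572,0.2893); ey = (-0.2893,0.9572)
θ=98°: P = B + 1.35·ex + 1.88·ey = (0.1917,6.1512)
θ=136°: B = A + 4.00·(cos136°, sin136°) = (-2.8774, 2.7786)
θ=136°: |BD| = 7.4175
θ=136°: circle(B,8.00) ∩ circle(D,7.00): a=4.7199, h=6.4593
θ=136°:   candidates: C₊=(3.9185,6.9995) cross=47.912; C₋=(-0.9209,-4.9784) cross=-47.912
θ=136°:   branch + wants cross > 0 → take C=(3.9185,6.9995) (cross=47.912)
θ=136°: ex = (C−B)/|BC| = (0.8495,0.5276); ey = (-0.5276,0.8495)
θ=136°: P = B + 1.35·ex + 1.88·ey = (-2.7225,5.0879)
θ=215°: B = A + 4.00·(cos215°, sin215°) = (-3.2766, -2.2943)
θ=215°: |BD| = 7.6297
θ=215°: circle(B,8.00) ∩ circle(D,7.00): a=4.7979, h=6.4016
θ=215°:   candidates: C₊=(-0.6258,5.2538) cross=48.843; C₋=(3.2242,-6.9569) cross=-48.843
θ=215°:   branch + wants cross > 0 → take C=(-0.6258,5.2538) (cross=48.843)
θ=215°: ex = (C−B)/|BC| = (0.3314,0.9435); ey = (-0.9435,0.3314)
θ=215°: P = B + 1.35·ex + 1.88·ey = (-4.6031,-0.3976)
θ=328°: B = A + 4.00·(cos328°, sin328°) = (3.3922, -2.1197)
θ=328°: |BD| = 2.2051
θ=328°: circle(B,8.00) ∩ circle(D,7.00): a=4.5038, h=6.6118
θ=328°:   candidates: C₊=(-1.7221,4.0321) cross=14.580; C₋=(10.9893,0.3871) cross=-14.580
θ=328°:   branch + wants cross > 0 → take C=(-1.7221,4.0321) (cross=14.580)
θ=328°: ex = (C−B)/|BC| = (-0.6393,0.7690); ey = (-0.7690,-0.6393)
θ=328°: P = B + 1.35·ex + 1.88·ey = (1.0835,-2.2834)

θ=98°: 0.19 6.15
θ=136°: -2.72 5.09
θ=215°: -4.60 -0.40
θ=328°: 1.08 -2.28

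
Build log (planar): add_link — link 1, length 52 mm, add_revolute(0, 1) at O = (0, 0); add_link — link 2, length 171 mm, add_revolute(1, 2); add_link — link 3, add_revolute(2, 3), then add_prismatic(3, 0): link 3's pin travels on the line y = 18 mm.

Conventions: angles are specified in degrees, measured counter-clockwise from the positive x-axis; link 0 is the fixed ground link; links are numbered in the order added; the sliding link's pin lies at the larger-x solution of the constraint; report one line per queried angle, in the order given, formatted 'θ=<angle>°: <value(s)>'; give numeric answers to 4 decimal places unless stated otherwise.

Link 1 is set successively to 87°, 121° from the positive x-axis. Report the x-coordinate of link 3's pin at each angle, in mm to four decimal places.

geometry: r = 52 mm, L = 171 mm, e = 18 mm
θ=87°: crank pin P = (r cos θ, r sin θ) = (2.721470, 51.928736)
θ=87°: h = r sin θ − e = 51.928736 − 18 = 33.928736
θ=87°: x = r cos θ + √(L² − h²) = 2.721470 + 167.600241 = 170.321711
θ=121°: crank pin P = (r cos θ, r sin θ) = (-26.781980, 44.572700)
θ=121°: h = r sin θ − e = 44.572700 − 18 = 26.572700
θ=121°: x = r cos θ + √(L² − h²) = -26.781980 + 168.922739 = 142.140759

θ=87°: 170.3217
θ=121°: 142.1408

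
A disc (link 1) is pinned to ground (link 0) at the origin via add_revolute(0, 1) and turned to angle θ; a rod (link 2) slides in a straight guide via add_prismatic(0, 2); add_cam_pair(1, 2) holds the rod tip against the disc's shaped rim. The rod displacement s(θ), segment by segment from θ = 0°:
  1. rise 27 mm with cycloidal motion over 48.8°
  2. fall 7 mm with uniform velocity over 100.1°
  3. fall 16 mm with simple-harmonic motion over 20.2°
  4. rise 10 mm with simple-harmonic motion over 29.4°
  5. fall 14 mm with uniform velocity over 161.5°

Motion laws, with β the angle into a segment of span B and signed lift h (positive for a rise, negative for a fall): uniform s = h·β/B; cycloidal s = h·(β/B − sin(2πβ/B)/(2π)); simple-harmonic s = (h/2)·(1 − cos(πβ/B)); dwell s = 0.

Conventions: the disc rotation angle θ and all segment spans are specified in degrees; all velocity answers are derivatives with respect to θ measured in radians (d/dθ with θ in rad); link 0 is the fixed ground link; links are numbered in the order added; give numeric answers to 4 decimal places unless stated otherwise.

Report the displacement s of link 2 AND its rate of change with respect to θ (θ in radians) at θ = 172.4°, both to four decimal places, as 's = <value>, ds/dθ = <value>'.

segment 1 (0° to 48.8°, cycloidal, h = 27) is passed completely: s = 0.0000 + (27) = 27.0000
segment 2 (48.8° to 148.9°, uniform, h = -7) is passed completely: s = 27.0000 + (-7) = 20.0000
segment 3 (148.9° to 169.1°, simple-harmonic, h = -16) is passed completely: s = 20.0000 + (-16) = 4.0000
θ = 172.4° falls in segment 4 (169.1° to 198.5°, simple-harmonic, h = 10): β = 172.4 − 169.1 = 3.3°, B = 29.4°; Δs = 10/2·(1 − cos(π·0.1122)) = 0.3077; s = 4.0000 + 0.3077 = 4.3077
velocity in seg [169.1°–198.5°] (simple-harmonic), θ in radians: β = 3.3° = 0.0576 rad, B = 29.4° = 0.5131 rad; ds/dθ = (πh/(2B)) sin(πβ/B) = (π·10/(2·0.5131)) sin(π·0.1122) = 10.572400 mm/rad

s = 4.3077, ds/dθ = 10.5724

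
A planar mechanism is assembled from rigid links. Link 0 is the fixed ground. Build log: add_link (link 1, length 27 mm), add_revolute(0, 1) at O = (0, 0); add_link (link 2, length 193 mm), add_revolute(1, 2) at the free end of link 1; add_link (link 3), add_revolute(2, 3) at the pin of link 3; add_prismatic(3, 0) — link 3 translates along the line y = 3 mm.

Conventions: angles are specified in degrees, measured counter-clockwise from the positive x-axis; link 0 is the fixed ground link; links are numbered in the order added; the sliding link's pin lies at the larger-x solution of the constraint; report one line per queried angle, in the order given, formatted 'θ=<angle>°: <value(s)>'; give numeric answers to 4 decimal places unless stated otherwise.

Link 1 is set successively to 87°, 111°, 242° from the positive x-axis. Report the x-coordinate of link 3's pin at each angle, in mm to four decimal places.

geometry: r = 27 mm, L = 193 mm, e = 3 mm
θ=87°: crank pin P = (r cos θ, r sin θ) = (1.413071, 26.962997)
θ=87°: h = r sin θ − e = 26.962997 − 3 = 23.962997
θ=87°: x = r cos θ + √(L² − h²) = 1.413071 + 191.506592 = 192.919663
θ=111°: crank pin P = (r cos θ, r sin θ) = (-9.675935, 25.206672)
θ=111°: h = r sin θ − e = 25.206672 − 3 = 22.206672
θ=111°: x = r cos θ + √(L² − h²) = -9.675935 + 191.718188 = 182.042254
θ=242°: crank pin P = (r cos θ, r sin θ) = (-12.675732, -23.839585)
θ=242°: h = r sin θ − e = -23.839585 − 3 = -26.839585
θ=242°: x = r cos θ + √(L² − h²) = -12.675732 + 191.124663 = 178.448930

θ=87°: 192.9197
θ=111°: 182.0423
θ=242°: 178.4489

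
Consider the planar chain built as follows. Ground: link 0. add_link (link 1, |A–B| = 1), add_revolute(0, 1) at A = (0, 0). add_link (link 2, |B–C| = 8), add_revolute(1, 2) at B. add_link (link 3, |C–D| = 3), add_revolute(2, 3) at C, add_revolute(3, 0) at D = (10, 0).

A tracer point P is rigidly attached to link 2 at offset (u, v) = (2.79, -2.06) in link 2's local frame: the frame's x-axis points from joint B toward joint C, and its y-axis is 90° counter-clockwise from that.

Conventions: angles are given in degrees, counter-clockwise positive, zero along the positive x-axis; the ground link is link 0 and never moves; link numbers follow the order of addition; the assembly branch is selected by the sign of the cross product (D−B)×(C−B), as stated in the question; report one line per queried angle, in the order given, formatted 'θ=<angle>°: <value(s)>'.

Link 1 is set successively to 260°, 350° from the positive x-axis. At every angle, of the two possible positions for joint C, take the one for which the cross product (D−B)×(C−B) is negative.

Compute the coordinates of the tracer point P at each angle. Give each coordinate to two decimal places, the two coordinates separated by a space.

A=(0,0), D=(10.00,0)
θ=260°: B = A + 1.00·(cos260°, sin260°) = (-0.1736, -0.9848)
θ=260°: |BD| = 10.2212
θ=260°: circle(B,8.00) ∩ circle(D,3.00): a=7.8011, h=1.7729
θ=260°:   candidates: C₊=(7.4203,1.5314) cross=18.121; C₋=(7.7620,-1.9978) cross=-18.121
θ=260°:   branch - wants cross < 0 → take C=(7.7620,-1.9978) (cross=-18.121)
θ=260°: ex = (C−B)/|BC| = (0.9920,-0.1266); ey = (0.1266,0.9920)
θ=260°: P = B + 2.79·ex + -2.06·ey = (2.3331,-3.3815)
θ=350°: B = A + 1.00·(cos350°, sin350°) = (0.9848, -0.1736)
θ=350°: |BD| = 9.0169
θ=350°: circle(B,8.00) ∩ circle(D,3.00): a=7.5583, h=2.6215
θ=350°:   candidates: C₊=(8.4912,2.5930) cross=23.638; C₋=(8.5922,-2.6492) cross=-23.638
θ=350°:   branch - wants cross < 0 → take C=(8.5922,-2.6492) (cross=-23.638)
θ=350°: ex = (C−B)/|BC| = (0.9509,-0.3094); ey = (0.3094,0.9509)
θ=350°: P = B + 2.79·ex + -2.06·ey = (3.0004,-2.9959)

θ=260°: 2.33 -3.38
θ=350°: 3.00 -3.00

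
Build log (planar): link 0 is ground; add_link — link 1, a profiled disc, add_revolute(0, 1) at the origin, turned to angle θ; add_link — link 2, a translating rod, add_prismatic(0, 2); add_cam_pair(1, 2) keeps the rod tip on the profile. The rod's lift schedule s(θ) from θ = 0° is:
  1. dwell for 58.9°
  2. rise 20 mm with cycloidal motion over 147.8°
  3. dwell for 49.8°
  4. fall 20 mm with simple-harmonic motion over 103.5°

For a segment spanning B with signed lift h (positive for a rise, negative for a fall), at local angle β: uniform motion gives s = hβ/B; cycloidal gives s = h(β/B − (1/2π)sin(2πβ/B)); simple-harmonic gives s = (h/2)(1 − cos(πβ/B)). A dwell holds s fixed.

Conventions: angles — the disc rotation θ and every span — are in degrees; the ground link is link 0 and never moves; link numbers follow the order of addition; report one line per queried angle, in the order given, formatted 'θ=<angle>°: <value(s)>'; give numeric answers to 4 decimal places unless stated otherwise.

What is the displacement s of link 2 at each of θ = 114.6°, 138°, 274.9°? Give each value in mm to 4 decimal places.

seg 1 [0°–58.9°] dwell: s stays 0.0000
seg 2 [58.9°–206.7°] cycloidal, h=20: θ=114.6° here. β=55.7, B=147.8. 20·(0.3769 − sin(2π·0.3769)/(2π)) = 5.3129 → s = 5.3129
seg 2 [58.9°–206.7°] cycloidal, h=20: θ=138° here. β=79.1, B=147.8. 20·(0.5352 − sin(2π·0.5352)/(2π)) = 11.4016 → s = 11.4016
seg 2 [58.9°–206.7°] cycloidal, h=20: full span → s += 20 → s = 20.0000
seg 3 [206.7°–256.5°] dwell: s stays 20.0000
seg 4 [256.5°–360°] simple-harmonic, h=-20: θ=274.9° here. β=18.4, B=103.5. -20/2·(1 − cos(π·0.1778)) = -1.5195 → s = 18.4805

θ=114.6°: 5.3129
θ=138°: 11.4016
θ=274.9°: 18.4805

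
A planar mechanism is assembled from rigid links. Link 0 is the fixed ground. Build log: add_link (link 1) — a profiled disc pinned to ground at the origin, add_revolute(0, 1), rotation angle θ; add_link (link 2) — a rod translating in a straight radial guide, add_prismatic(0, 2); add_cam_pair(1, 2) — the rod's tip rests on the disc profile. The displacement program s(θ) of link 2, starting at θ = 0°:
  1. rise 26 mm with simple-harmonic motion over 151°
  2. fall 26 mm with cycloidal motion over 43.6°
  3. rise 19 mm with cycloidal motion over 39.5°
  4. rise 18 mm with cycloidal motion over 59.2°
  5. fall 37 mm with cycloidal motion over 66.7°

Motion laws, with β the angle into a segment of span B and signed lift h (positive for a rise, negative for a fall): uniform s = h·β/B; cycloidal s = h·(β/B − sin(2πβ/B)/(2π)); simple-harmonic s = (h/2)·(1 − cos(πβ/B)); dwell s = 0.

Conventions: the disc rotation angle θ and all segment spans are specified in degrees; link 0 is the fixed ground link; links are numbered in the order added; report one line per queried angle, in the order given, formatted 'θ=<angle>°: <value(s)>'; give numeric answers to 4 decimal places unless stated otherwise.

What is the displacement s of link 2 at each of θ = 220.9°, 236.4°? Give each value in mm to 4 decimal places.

seg 1 [0°–151°] simple-harmonic, h=26: full span → s += 26 → s = 26.0000
seg 2 [151°–194.6°] cycloidal, h=-26: full span → s += -26 → s = 0.0000
seg 3 [194.6°–234.1°] cycloidal, h=19: θ=220.9° here. β=26.3, B=39.5. 19·(0.6658 − sin(2π·0.6658)/(2π)) = 15.2614 → s = 15.2614
seg 3 [194.6°–234.1°] cycloidal, h=19: full span → s += 19 → s = 19.0000
seg 4 [234.1°–293.3°] cycloidal, h=18: θ=236.4° here. β=2.3, B=59.2. 18·(0.0389 − sin(2π·0.0389)/(2π)) = 0.0069 → s = 19.0069

θ=220.9°: 15.2614
θ=236.4°: 19.0069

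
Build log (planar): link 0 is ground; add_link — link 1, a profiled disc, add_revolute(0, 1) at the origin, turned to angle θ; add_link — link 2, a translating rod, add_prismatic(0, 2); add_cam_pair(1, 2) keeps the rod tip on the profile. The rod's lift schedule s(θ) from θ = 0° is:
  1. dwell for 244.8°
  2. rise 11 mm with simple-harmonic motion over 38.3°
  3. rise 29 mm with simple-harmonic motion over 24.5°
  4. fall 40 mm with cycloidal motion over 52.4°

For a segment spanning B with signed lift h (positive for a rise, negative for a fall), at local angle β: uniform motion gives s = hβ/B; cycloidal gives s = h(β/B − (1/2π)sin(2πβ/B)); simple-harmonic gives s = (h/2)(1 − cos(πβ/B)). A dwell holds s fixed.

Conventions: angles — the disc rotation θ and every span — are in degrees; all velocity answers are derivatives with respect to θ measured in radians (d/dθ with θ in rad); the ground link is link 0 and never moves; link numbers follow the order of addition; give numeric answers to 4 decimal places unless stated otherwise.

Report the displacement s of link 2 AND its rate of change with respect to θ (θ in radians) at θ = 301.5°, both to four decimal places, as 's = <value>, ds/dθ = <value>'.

seg 1 [0°–244.8°] dwell: s stays 0.0000
seg 2 [244.8°–283.1°] simple-harmonic, h=11: full span → s += 11 → s = 11.0000
seg 3 [283.1°–307.6°] simple-harmonic, h=29: θ=301.5° here. β=18.4, B=24.5. 29/2·(1 − cos(π·0.7510)) = 24.7859 → s = 35.7859
velocity in seg [283.1°–307.6°] (simple-harmonic), θ in radians: β = 18.4° = 0.3211 rad, B = 24.5° = 0.4276 rad; ds/dθ = (πh/(2B)) sin(πβ/B) = (π·29/(2·0.4276)) sin(π·0.7510) = 75.086651 mm/rad

s = 35.7859, ds/dθ = 75.0867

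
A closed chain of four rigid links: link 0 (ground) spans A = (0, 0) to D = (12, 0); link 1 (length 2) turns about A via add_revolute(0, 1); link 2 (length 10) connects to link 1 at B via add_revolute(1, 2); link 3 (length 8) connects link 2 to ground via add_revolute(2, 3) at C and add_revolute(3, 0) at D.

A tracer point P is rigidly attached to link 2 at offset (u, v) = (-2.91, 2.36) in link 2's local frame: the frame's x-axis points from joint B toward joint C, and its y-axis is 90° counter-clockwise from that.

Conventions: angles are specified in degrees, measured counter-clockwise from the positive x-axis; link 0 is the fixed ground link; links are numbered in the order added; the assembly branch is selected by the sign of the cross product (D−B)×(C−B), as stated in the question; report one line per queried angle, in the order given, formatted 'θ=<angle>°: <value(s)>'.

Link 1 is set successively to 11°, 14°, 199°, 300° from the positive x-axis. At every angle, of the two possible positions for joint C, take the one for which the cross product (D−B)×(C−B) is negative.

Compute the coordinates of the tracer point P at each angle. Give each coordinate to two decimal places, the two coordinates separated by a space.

A=(0,0), D=(12.00,0)
θ=11°: B = A + 2.00·(cos11°, sin11°) = (1.9633, 0.3816)
θ=11°: |BD| = 10.0440
θ=11°: circle(B,10.00) ∩ circle(D,8.00): a=6.8141, h=7.3190
θ=11°:   candidates: C₊=(9.0505,7.4364) cross=73.512; C₋=(8.4944,-7.1910) cross=-73.512
θ=11°:   branch - wants cross < 0 → take C=(8.4944,-7.1910) (cross=-73.512)
θ=11°: ex = (C−B)/|BC| = (0.6531,-0.7573); ey = (0.7573,0.6531)
θ=11°: P = B + -2.91·ex + 2.36·ey = (1.8498,4.1266)
θ=14°: B = A + 2.00·(cos14°, sin14°) = (1.9406, 0.4838)
θ=14°: |BD| = 10.0710
θ=14°: circle(B,10.00) ∩ circle(D,8.00): a=6.8228, h=7.3109
θ=14°:   candidates: C₊=(9.1068,7.4585) cross=73.628; C₋=(8.4043,-7.1464) cross=-73.628
θ=14°:   branch - wants cross < 0 → take C=(8.4043,-7.1464) (cross=-73.628)
θ=14°: ex = (C−B)/|BC| = (0.6464,-0.7630); ey = (0.7630,0.6464)
θ=14°: P = B + -2.91·ex + 2.36·ey = (1.8604,4.2297)
θ=199°: B = A + 2.00·(cos199°, sin199°) = (-1.8910, -0.6511)
θ=199°: |BD| = 13.9063
θ=199°: circle(B,10.00) ∩ circle(D,8.00): a=8.2475, h=5.6549
θ=199°:   candidates: C₊=(6.0827,5.3838) cross=78.639; C₋=(6.6122,-5.9137) cross=-78.639
θ=199°:   branch - wants cross < 0 → take C=(6.6122,-5.9137) (cross=-78.639)
θ=199°: ex = (C−B)/|BC| = (0.8503,-0.5263); ey = (0.5263,0.8503)
θ=199°: P = B + -2.91·ex + 2.36·ey = (-3.1235,2.8870)
θ=300°: B = A + 2.00·(cos300°, sin300°) = (1.0000, -1.7321)
θ=300°: |BD| = 11.1355
θ=300°: circle(B,10.00) ∩ circle(D,8.00): a=7.1842, h=6.9561
θ=300°:   candidates: C₊=(7.0148,6.2568) cross=77.460; C₋=(9.1787,-7.4860) cross=-77.460
θ=300°:   branch - wants cross < 0 → take C=(9.1787,-7.4860) (cross=-77.460)
θ=300°: ex = (C−B)/|BC| = (0.8179,-0.5754); ey = (0.5754,0.8179)
θ=300°: P = B + -2.91·ex + 2.36·ey = (-0.0221,1.8725)

θ=11°: 1.85 4.13
θ=14°: 1.86 4.23
θ=199°: -3.12 2.89
θ=300°: -0.02 1.87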